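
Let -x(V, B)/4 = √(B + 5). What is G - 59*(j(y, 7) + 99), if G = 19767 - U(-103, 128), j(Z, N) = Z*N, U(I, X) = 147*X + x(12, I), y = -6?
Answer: -2412 + 28*I*√2 ≈ -2412.0 + 39.598*I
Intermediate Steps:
x(V, B) = -4*√(5 + B) (x(V, B) = -4*√(B + 5) = -4*√(5 + B))
U(I, X) = -4*√(5 + I) + 147*X (U(I, X) = 147*X - 4*√(5 + I) = -4*√(5 + I) + 147*X)
j(Z, N) = N*Z
G = 951 + 28*I*√2 (G = 19767 - (-4*√(5 - 103) + 147*128) = 19767 - (-28*I*√2 + 18816) = 19767 - (18816 - 28*I*√2) = 19767 + (-18816 + 28*I*√2) = 951 + 28*I*√2 ≈ 951.0 + 39.598*I)
G - 59*(j(y, 7) + 99) = (951 + 28*I*√2) - 59*(7*(-6) + 99) = (951 + 28*I*√2) - 59*(-42 + 99) = (951 + 28*I*√2) - 59*57 = (951 + 28*I*√2) - 1*3363 = (951 + 28*I*√2) - 3363 = -2412 + 28*I*√2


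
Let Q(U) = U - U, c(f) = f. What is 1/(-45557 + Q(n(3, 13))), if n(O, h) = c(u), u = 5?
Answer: -1/45557 ≈ -2.1951e-5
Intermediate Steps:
n(O, h) = 5
Q(U) = 0
1/(-45557 + Q(n(3, 13))) = 1/(-45557 + 0) = 1/(-45557) = -1/45557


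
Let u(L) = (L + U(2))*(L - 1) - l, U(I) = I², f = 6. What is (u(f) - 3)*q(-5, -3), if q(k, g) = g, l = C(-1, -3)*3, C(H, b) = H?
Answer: -150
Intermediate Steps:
l = -3 (l = -1*3 = -3)
u(L) = 3 + (-1 + L)*(4 + L) (u(L) = (L + 2²)*(L - 1) - 1*(-3) = (L + 4)*(-1 + L) + 3 = (4 + L)*(-1 + L) + 3 = (-1 + L)*(4 + L) + 3 = 3 + (-1 + L)*(4 + L))
(u(f) - 3)*q(-5, -3) = ((-1 + 6² + 3*6) - 3)*(-3) = ((-1 + 36 + 18) - 3)*(-3) = (53 - 3)*(-3) = 50*(-3) = -150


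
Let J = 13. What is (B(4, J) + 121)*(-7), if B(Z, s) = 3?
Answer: -868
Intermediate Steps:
(B(4, J) + 121)*(-7) = (3 + 121)*(-7) = 124*(-7) = -868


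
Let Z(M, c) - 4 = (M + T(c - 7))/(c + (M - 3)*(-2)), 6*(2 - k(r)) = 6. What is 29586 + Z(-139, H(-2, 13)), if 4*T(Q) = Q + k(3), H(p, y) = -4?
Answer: 16570117/560 ≈ 29590.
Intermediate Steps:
k(r) = 1 (k(r) = 2 - ⅙*6 = 2 - 1 = 1)
T(Q) = ¼ + Q/4 (T(Q) = (Q + 1)/4 = (1 + Q)/4 = ¼ + Q/4)
Z(M, c) = 4 + (-3/2 + M + c/4)/(6 + c - 2*M) (Z(M, c) = 4 + (M + (¼ + (c - 7)/4))/(c + (M - 3)*(-2)) = 4 + (M + (¼ + (-7 + c)/4))/(c + (-3 + M)*(-2)) = 4 + (M + (¼ + (-7/4 + c/4)))/(c + (6 - 2*M)) = 4 + (M + (-3/2 + c/4))/(6 + c - 2*M) = 4 + (-3/2 + M + c/4)/(6 + c - 2*M))
29586 + Z(-139, H(-2, 13)) = 29586 + (90 - 28*(-139) + 17*(-4))/(4*(6 - 4 - 2*(-139))) = 29586 + (90 + 3892 - 68)/(4*(6 - 4 + 278)) = 29586 + (¼)*3914/280 = 29586 + (¼)*(1/280)*3914 = 29586 + 1957/560 = 16570117/560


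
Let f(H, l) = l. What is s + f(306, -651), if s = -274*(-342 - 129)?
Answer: 128403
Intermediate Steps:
s = 129054 (s = -274*(-471) = 129054)
s + f(306, -651) = 129054 - 651 = 128403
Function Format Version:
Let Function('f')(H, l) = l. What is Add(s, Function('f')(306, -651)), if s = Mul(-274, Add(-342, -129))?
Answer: 128403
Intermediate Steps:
s = 129054 (s = Mul(-274, -471) = 129054)
Add(s, Function('f')(306, -651)) = Add(129054, -651) = 128403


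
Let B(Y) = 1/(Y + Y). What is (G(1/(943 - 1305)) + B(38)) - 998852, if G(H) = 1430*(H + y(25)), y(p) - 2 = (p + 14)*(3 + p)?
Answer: 7779899249/13756 ≈ 5.6556e+5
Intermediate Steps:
y(p) = 2 + (3 + p)*(14 + p) (y(p) = 2 + (p + 14)*(3 + p) = 2 + (14 + p)*(3 + p) = 2 + (3 + p)*(14 + p))
G(H) = 1564420 + 1430*H (G(H) = 1430*(H + (44 + 25² + 17*25)) = 1430*(H + (44 + 625 + 425)) = 1430*(H + 1094) = 1430*(1094 + H) = 1564420 + 1430*H)
B(Y) = 1/(2*Y)
(G(1/(943 - 1305)) + B(38)) - 998852 = ((1564420 + 1430/(943 - 1305)) + (½)/38) - 998852 = ((1564420 + 1430/(-362)) + (½)*(1/38)) - 998852 = ((1564420 + 1430*(-1/362)) + 1/76) - 998852 = ((1564420 - 715/181) + 1/76) - 998852 = (283159305/181 + 1/76) - 998852 = 21520107361/13756 - 998852 = 7779899249/13756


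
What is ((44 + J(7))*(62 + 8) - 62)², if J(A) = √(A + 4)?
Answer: 9162224 + 422520*√11 ≈ 1.0564e+7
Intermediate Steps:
J(A) = √(4 + A)
((44 + J(7))*(62 + 8) - 62)² = ((44 + √(4 + 7))*(62 + 8) - 62)² = ((44 + √11)*70 - 62)² = ((3080 + 70*√11) - 62)² = (3018 + 70*√11)²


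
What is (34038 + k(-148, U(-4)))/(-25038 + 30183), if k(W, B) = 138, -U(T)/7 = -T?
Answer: 11392/1715 ≈ 6.6426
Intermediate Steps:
U(T) = 7*T (U(T) = -(-7)*T = 7*T)
(34038 + k(-148, U(-4)))/(-25038 + 30183) = (34038 + 138)/(-25038 + 30183) = 34176/5145 = 34176*(1/5145) = 11392/1715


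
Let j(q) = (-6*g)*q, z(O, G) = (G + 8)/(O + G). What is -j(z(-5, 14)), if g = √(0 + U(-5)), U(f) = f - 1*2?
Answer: 44*I*√7/3 ≈ 38.804*I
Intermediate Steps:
U(f) = -2 + f (U(f) = f - 2 = -2 + f)
g = I*√7 (g = √(0 + (-2 - 5)) = √(0 - 7) = √(-7) = I*√7 ≈ 2.6458*I)
z(O, G) = (8 + G)/(G + O)
j(q) = -6*I*q*√7 (j(q) = (-6*I*√7)*q = -6*I*q*√7)
-j(z(-5, 14)) = -(-6)*I*(8 + 14)/(14 - 5)*√7 = -(-6)*I*22/9*√7 = -(-6)*I*(⅑)*22*√7 = -(-6)*I*22*√7/9 = -(-44)*I*√7/3 = 44*I*√7/3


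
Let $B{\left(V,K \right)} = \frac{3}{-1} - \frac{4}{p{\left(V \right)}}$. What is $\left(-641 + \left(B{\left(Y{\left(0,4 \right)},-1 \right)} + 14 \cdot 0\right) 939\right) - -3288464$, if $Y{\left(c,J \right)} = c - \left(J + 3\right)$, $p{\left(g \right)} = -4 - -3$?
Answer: $3288762$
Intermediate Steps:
$p{\left(g \right)} = -1$ ($p{\left(g \right)} = -4 + 3 = -1$)
$Y{\left(c,J \right)} = -3 + c - J$ ($Y{\left(c,J \right)} = c - \left(3 + J\right) = -3 + c - J$)
$B{\left(V,K \right)} = 1$ ($B{\left(V,K \right)} = \frac{3}{-1} - \frac{4}{-1} = 3 \left(-1\right) - -4 = -3 + 4 = 1$)
$\left(-641 + \left(B{\left(Y{\left(0,4 \right)},-1 \right)} + 14 \cdot 0\right) 939\right) - -3288464 = \left(-641 + \left(1 + 14 \cdot 0\right) 939\right) - -3288464 = \left(-641 + \left(1 + 0\right) 939\right) + 3288464 = \left(-641 + 1 \cdot 939\right) + 3288464 = \left(-641 + 939\right) + 3288464 = 298 + 3288464 = 3288762$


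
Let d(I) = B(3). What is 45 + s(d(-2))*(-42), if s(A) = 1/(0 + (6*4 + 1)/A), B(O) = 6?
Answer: 873/25 ≈ 34.920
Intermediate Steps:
d(I) = 6
s(A) = A/25 (s(A) = 1/(0 + (24 + 1)/A) = 1/(0 + 25/A) = 1/(25/A) = A/25)
45 + s(d(-2))*(-42) = 45 + ((1/25)*6)*(-42) = 45 + (6/25)*(-42) = 45 - 252/25 = 873/25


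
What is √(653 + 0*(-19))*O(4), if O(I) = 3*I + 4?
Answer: 16*√653 ≈ 408.86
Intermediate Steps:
O(I) = 4 + 3*I
√(653 + 0*(-19))*O(4) = √(653 + 0*(-19))*(4 + 3*4) = √(653 + 0)*(4 + 12) = √653*16 = 16*√653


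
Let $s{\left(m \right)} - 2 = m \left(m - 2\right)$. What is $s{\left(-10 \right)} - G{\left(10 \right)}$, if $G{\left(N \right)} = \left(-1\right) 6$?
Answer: $128$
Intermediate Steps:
$G{\left(N \right)} = -6$
$s{\left(m \right)} = 2 + m \left(-2 + m\right)$ ($s{\left(m \right)} = 2 + m \left(m - 2\right) = 2 + m \left(-2 + m\right)$)
$s{\left(-10 \right)} - G{\left(10 \right)} = \left(2 + \left(-10\right)^{2} - -20\right) - -6 = \left(2 + 100 + 20\right) + 6 = 122 + 6 = 128$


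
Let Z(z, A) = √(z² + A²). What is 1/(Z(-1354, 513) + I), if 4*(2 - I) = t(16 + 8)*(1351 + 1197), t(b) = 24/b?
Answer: 127/338652 + √2096485/1693260 ≈ 0.0012301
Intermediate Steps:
Z(z, A) = √(A² + z²)
I = -635 (I = 2 - 24/(16 + 8)*(1351 + 1197)/4 = 2 - 24/24*2548/4 = 2 - 24*(1/24)*2548/4 = 2 - 2548/4 = 2 - ¼*2548 = 2 - 637 = -635)
1/(Z(-1354, 513) + I) = 1/(√(513² + (-1354)²) - 635) = 1/(√(263169 + 1833316) - 635) = 1/(√2096485 - 635) = 1/(-635 + √2096485)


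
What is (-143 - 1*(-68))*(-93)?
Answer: 6975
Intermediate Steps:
(-143 - 1*(-68))*(-93) = (-143 + 68)*(-93) = -75*(-93) = 6975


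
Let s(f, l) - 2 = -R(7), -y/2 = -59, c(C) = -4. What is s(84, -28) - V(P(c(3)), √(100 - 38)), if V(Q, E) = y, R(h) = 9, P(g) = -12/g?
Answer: -125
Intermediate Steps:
y = 118 (y = -2*(-59) = 118)
V(Q, E) = 118
s(f, l) = -7 (s(f, l) = 2 - 1*9 = 2 - 9 = -7)
s(84, -28) - V(P(c(3)), √(100 - 38)) = -7 - 1*118 = -7 - 118 = -125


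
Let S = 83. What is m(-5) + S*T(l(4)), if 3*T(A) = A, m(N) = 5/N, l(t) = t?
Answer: 329/3 ≈ 109.67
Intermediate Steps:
T(A) = A/3
m(-5) + S*T(l(4)) = 5/(-5) + 83*((⅓)*4) = 5*(-⅕) + 83*(4/3) = -1 + 332/3 = 329/3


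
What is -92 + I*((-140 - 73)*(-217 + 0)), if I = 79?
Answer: 3651367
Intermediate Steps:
-92 + I*((-140 - 73)*(-217 + 0)) = -92 + 79*((-140 - 73)*(-217 + 0)) = -92 + 79*(-213*(-217)) = -92 + 79*46221 = -92 + 3651459 = 3651367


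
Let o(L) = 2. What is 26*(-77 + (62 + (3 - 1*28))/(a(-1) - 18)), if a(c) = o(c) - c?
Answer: -30992/15 ≈ -2066.1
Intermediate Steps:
a(c) = 2 - c
26*(-77 + (62 + (3 - 1*28))/(a(-1) - 18)) = 26*(-77 + (62 + (3 - 1*28))/((2 - 1*(-1)) - 18)) = 26*(-77 + (62 + (3 - 28))/((2 + 1) - 18)) = 26*(-77 + (62 - 25)/(3 - 18)) = 26*(-77 + 37/(-15)) = 26*(-77 + 37*(-1/15)) = 26*(-77 - 37/15) = 26*(-1192/15) = -30992/15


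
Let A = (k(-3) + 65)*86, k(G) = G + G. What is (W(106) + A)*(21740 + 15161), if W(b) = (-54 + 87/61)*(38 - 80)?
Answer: 16391719408/61 ≈ 2.6872e+8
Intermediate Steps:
k(G) = 2*G
W(b) = 134694/61 (W(b) = (-54 + 87*(1/61))*(-42) = (-54 + 87/61)*(-42) = -3207/61*(-42) = 134694/61)
A = 5074 (A = (2*(-3) + 65)*86 = (-6 + 65)*86 = 59*86 = 5074)
(W(106) + A)*(21740 + 15161) = (134694/61 + 5074)*(21740 + 15161) = (444208/61)*36901 = 16391719408/61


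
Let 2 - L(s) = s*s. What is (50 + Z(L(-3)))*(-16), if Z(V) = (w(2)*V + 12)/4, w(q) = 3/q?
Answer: -806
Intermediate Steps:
L(s) = 2 - s² (L(s) = 2 - s*s = 2 - s²)
Z(V) = 3 + 3*V/8 (Z(V) = ((3/2)*V + 12)/4 = ((3*(½))*V + 12)*(¼) = (3*V/2 + 12)*(¼) = (12 + 3*V/2)*(¼) = 3 + 3*V/8)
(50 + Z(L(-3)))*(-16) = (50 + (3 + 3*(2 - 1*(-3)²)/8))*(-16) = (50 + (3 + 3*(2 - 1*9)/8))*(-16) = (50 + (3 + 3*(2 - 9)/8))*(-16) = (50 + (3 + (3/8)*(-7)))*(-16) = (50 + (3 - 21/8))*(-16) = (50 + 3/8)*(-16) = (403/8)*(-16) = -806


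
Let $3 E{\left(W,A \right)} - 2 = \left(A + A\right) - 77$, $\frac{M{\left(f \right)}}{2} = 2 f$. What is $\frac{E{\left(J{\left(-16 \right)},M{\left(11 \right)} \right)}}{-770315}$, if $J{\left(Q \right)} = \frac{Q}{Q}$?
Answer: $- \frac{1}{177765} \approx -5.6254 \cdot 10^{-6}$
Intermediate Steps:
$M{\left(f \right)} = 4 f$ ($M{\left(f \right)} = 2 \cdot 2 f = 4 f$)
$J{\left(Q \right)} = 1$
$E{\left(W,A \right)} = -25 + \frac{2 A}{3}$ ($E{\left(W,A \right)} = \frac{2}{3} + \frac{\left(A + A\right) - 77}{3} = \frac{2}{3} + \frac{2 A - 77}{3} = \frac{2}{3} + \frac{-77 + 2 A}{3} = \frac{2}{3} + \left(- \frac{77}{3} + \frac{2 A}{3}\right) = -25 + \frac{2 A}{3}$)
$\frac{E{\left(J{\left(-16 \right)},M{\left(11 \right)} \right)}}{-770315} = \frac{-25 + \frac{2 \cdot 4 \cdot 11}{3}}{-770315} = \left(-25 + \frac{2}{3} \cdot 44\right) \left(- \frac{1}{770315}\right) = \left(-25 + \frac{88}{3}\right) \left(- \frac{1}{770315}\right) = \frac{13}{3} \left(- \frac{1}{770315}\right) = - \frac{1}{177765}$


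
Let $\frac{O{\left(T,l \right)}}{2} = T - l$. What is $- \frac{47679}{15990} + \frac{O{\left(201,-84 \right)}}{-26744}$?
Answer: $- \frac{107020123}{35636380} \approx -3.0031$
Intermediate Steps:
$O{\left(T,l \right)} = - 2 l + 2 T$ ($O{\left(T,l \right)} = 2 \left(T - l\right) = - 2 l + 2 T$)
$- \frac{47679}{15990} + \frac{O{\left(201,-84 \right)}}{-26744} = - \frac{47679}{15990} + \frac{\left(-2\right) \left(-84\right) + 2 \cdot 201}{-26744} = \left(-47679\right) \frac{1}{15990} + \left(168 + 402\right) \left(- \frac{1}{26744}\right) = - \frac{15893}{5330} + 570 \left(- \frac{1}{26744}\right) = - \frac{15893}{5330} - \frac{285}{13372} = - \frac{107020123}{35636380}$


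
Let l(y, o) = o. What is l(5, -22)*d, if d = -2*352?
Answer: 15488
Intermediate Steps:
d = -704
l(5, -22)*d = -22*(-704) = 15488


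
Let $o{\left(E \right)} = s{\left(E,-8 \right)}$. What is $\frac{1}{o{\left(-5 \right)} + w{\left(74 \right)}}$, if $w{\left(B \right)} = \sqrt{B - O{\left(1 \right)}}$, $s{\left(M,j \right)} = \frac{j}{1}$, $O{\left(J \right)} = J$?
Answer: $\frac{8}{9} + \frac{\sqrt{73}}{9} \approx 1.8382$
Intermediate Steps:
$s{\left(M,j \right)} = j$ ($s{\left(M,j \right)} = j 1 = j$)
$o{\left(E \right)} = -8$
$w{\left(B \right)} = \sqrt{-1 + B}$ ($w{\left(B \right)} = \sqrt{B - 1} = \sqrt{-1 + B}$)
$\frac{1}{o{\left(-5 \right)} + w{\left(74 \right)}} = \frac{1}{-8 + \sqrt{-1 + 74}} = \frac{1}{-8 + \sqrt{73}}$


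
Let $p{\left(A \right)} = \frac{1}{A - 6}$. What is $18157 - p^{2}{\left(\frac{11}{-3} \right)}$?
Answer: $\frac{15270028}{841} \approx 18157.0$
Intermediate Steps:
$p{\left(A \right)} = \frac{1}{-6 + A}$
$18157 - p^{2}{\left(\frac{11}{-3} \right)} = 18157 - \left(\frac{1}{-6 + \frac{11}{-3}}\right)^{2} = 18157 - \left(\frac{1}{-6 + 11 \left(- \frac{1}{3}\right)}\right)^{2} = 18157 - \left(\frac{1}{-6 - \frac{11}{3}}\right)^{2} = 18157 - \left(\frac{1}{- \frac{29}{3}}\right)^{2} = 18157 - \left(- \frac{3}{29}\right)^{2} = 18157 - \frac{9}{841} = \frac{15270028}{841}$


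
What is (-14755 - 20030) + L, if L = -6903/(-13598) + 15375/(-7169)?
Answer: -260857129101/7498774 ≈ -34787.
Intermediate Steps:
L = -12275511/7498774 (L = -6903*(-1/13598) + 15375*(-1/7169) = 531/1046 - 15375/7169 = -12275511/7498774 ≈ -1.6370)
(-14755 - 20030) + L = (-14755 - 20030) - 12275511/7498774 = -34785 - 12275511/7498774 = -260857129101/7498774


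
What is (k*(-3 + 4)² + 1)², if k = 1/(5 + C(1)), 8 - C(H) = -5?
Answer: 361/324 ≈ 1.1142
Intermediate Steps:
C(H) = 13 (C(H) = 8 - 1*(-5) = 8 + 5 = 13)
k = 1/18 (k = 1/(5 + 13) = 1/18 ≈ 0.055556)
(k*(-3 + 4)² + 1)² = ((-3 + 4)²/18 + 1)² = ((1/18)*1² + 1)² = ((1/18)*1 + 1)² = (1/18 + 1)² = (19/18)² = 361/324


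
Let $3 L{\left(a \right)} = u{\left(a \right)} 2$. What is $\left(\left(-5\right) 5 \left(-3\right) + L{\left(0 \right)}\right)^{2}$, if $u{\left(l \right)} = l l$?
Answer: $5625$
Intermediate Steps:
$u{\left(l \right)} = l^{2}$
$L{\left(a \right)} = \frac{2 a^{2}}{3}$ ($L{\left(a \right)} = \frac{a^{2} \cdot 2}{3} = \frac{2 a^{2}}{3}$)
$\left(\left(-5\right) 5 \left(-3\right) + L{\left(0 \right)}\right)^{2} = \left(\left(-5\right) 5 \left(-3\right) + \frac{2 \cdot 0^{2}}{3}\right)^{2} = \left(\left(-25\right) \left(-3\right) + \frac{2}{3} \cdot 0\right)^{2} = \left(75 + 0\right)^{2} = 75^{2} = 5625$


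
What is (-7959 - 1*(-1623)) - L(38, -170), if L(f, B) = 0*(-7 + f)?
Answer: -6336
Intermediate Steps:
L(f, B) = 0
(-7959 - 1*(-1623)) - L(38, -170) = (-7959 - 1*(-1623)) - 1*0 = (-7959 + 1623) + 0 = -6336 + 0 = -6336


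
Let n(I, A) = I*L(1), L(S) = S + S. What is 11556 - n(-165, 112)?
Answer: 11886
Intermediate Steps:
L(S) = 2*S
n(I, A) = 2*I (n(I, A) = I*(2*1) = I*2 = 2*I)
11556 - n(-165, 112) = 11556 - 2*(-165) = 11556 - 1*(-330) = 11556 + 330 = 11886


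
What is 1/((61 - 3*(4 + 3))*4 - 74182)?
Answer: -1/74022 ≈ -1.3510e-5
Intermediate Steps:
1/((61 - 3*(4 + 3))*4 - 74182) = 1/((61 - 3*7)*4 - 74182) = 1/((61 - 21)*4 - 74182) = 1/(40*4 - 74182) = 1/(160 - 74182) = 1/(-74022) = -1/74022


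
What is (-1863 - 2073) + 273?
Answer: -3663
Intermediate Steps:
(-1863 - 2073) + 273 = -3936 + 273 = -3663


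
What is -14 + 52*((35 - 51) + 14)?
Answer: -118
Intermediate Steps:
-14 + 52*((35 - 51) + 14) = -14 + 52*(-16 + 14) = -14 + 52*(-2) = -14 - 104 = -118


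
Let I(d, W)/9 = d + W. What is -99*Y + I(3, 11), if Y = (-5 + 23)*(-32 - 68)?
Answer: 178326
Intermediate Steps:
Y = -1800 (Y = 18*(-100) = -1800)
I(d, W) = 9*W + 9*d (I(d, W) = 9*(d + W) = 9*(W + d) = 9*W + 9*d)
-99*Y + I(3, 11) = -99*(-1800) + (9*11 + 9*3) = 178200 + (99 + 27) = 178200 + 126 = 178326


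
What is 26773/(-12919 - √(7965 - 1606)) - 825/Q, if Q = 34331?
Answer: -1092009752977/520876804442 + 26773*√6359/166894202 ≈ -2.0837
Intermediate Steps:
26773/(-12919 - √(7965 - 1606)) - 825/Q = 26773/(-12919 - √(7965 - 1606)) - 825/34331 = 26773/(-12919 - √6359) - 825*1/34331 = 26773/(-12919 - √6359) - 75/3121 = -75/3121 + 26773/(-12919 - √6359)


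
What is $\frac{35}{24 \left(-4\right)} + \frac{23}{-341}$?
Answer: $- \frac{14143}{32736} \approx -0.43203$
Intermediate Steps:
$\frac{35}{24 \left(-4\right)} + \frac{23}{-341} = \frac{35}{-96} + 23 \left(- \frac{1}{341}\right) = 35 \left(- \frac{1}{96}\right) - \frac{23}{341} = - \frac{35}{96} - \frac{23}{341} = - \frac{14143}{32736}$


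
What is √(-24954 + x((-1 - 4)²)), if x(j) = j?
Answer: I*√24929 ≈ 157.89*I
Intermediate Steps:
√(-24954 + x((-1 - 4)²)) = √(-24954 + (-1 - 4)²) = √(-24954 + (-5)²) = √(-24954 + 25) = √(-24929) = I*√24929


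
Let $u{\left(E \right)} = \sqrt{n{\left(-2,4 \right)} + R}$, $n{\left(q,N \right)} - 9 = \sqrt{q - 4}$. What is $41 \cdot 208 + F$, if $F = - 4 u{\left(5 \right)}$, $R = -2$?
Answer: $8528 - 4 \sqrt{7 + i \sqrt{6}} \approx 8517.3 - 1.8247 i$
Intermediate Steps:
$n{\left(q,N \right)} = 9 + \sqrt{-4 + q}$ ($n{\left(q,N \right)} = 9 + \sqrt{q - 4} = 9 + \sqrt{-4 + q}$)
$u{\left(E \right)} = \sqrt{7 + i \sqrt{6}}$ ($u{\left(E \right)} = \sqrt{\left(9 + \sqrt{-4 - 2}\right) - 2} = \sqrt{\left(9 + \sqrt{-6}\right) - 2} = \sqrt{\left(9 + i \sqrt{6}\right) - 2} = \sqrt{7 + i \sqrt{6}}$)
$F = - 4 \sqrt{7 + i \sqrt{6}} \approx -10.739 - 1.8247 i$
$41 \cdot 208 + F = 41 \cdot 208 - 4 \sqrt{7 + i \sqrt{6}} = 8528 - 4 \sqrt{7 + i \sqrt{6}}$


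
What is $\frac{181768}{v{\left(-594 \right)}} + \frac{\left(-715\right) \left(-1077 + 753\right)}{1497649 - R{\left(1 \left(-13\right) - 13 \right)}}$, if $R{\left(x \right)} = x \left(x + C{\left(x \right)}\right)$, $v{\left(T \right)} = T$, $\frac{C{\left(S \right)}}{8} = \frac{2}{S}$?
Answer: $- \frac{12361876088}{40417839} \approx -305.85$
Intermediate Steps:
$C{\left(S \right)} = \frac{16}{S}$ ($C{\left(S \right)} = 8 \frac{2}{S} = \frac{16}{S}$)
$R{\left(x \right)} = x \left(x + \frac{16}{x}\right)$
$\frac{181768}{v{\left(-594 \right)}} + \frac{\left(-715\right) \left(-1077 + 753\right)}{1497649 - R{\left(1 \left(-13\right) - 13 \right)}} = \frac{181768}{-594} + \frac{\left(-715\right) \left(-1077 + 753\right)}{1497649 - \left(16 + \left(1 \left(-13\right) - 13\right)^{2}\right)} = 181768 \left(- \frac{1}{594}\right) + \frac{\left(-715\right) \left(-324\right)}{1497649 - \left(16 + \left(-13 - 13\right)^{2}\right)} = - \frac{90884}{297} + \frac{231660}{1497649 - \left(16 + \left(-26\right)^{2}\right)} = - \frac{90884}{297} + \frac{231660}{1497649 - \left(16 + 676\right)} = - \frac{90884}{297} + \frac{231660}{1497649 - 692} = - \frac{90884}{297} + \frac{231660}{1496957} = - \frac{90884}{297} + 231660 \cdot \frac{1}{1496957} = - \frac{90884}{297} + \frac{21060}{136087} = - \frac{12361876088}{40417839}$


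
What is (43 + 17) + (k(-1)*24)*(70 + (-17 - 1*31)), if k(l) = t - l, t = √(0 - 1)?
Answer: 588 + 528*I ≈ 588.0 + 528.0*I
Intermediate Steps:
t = I (t = √(-1) = I ≈ 1.0*I)
k(l) = I - l
(43 + 17) + (k(-1)*24)*(70 + (-17 - 1*31)) = (43 + 17) + ((I - 1*(-1))*24)*(70 + (-17 - 1*31)) = 60 + ((I + 1)*24)*(70 + (-17 - 31)) = 60 + ((1 + I)*24)*(70 - 48) = 60 + (24 + 24*I)*22 = 60 + (528 + 528*I) = 588 + 528*I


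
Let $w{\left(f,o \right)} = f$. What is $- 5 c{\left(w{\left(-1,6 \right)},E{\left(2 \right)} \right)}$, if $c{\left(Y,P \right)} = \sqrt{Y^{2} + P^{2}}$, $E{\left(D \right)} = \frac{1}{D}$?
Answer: $- \frac{5 \sqrt{5}}{2} \approx -5.5902$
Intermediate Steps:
$c{\left(Y,P \right)} = \sqrt{P^{2} + Y^{2}}$
$- 5 c{\left(w{\left(-1,6 \right)},E{\left(2 \right)} \right)} = - 5 \sqrt{\left(\frac{1}{2}\right)^{2} + \left(-1\right)^{2}} = - 5 \sqrt{\left(\frac{1}{2}\right)^{2} + 1} = - 5 \sqrt{\frac{1}{4} + 1} = - 5 \sqrt{\frac{5}{4}} = - 5 \frac{\sqrt{5}}{2} = - \frac{5 \sqrt{5}}{2}$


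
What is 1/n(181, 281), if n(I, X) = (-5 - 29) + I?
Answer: 1/147 ≈ 0.0068027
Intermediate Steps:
n(I, X) = -34 + I
1/n(181, 281) = 1/(-34 + 181) = 1/147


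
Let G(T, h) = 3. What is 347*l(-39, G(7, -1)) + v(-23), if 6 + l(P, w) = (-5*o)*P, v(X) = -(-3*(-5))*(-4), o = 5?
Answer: 336303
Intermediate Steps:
v(X) = 60 (v(X) = -15*(-4) = -1*(-60) = 60)
l(P, w) = -6 - 25*P (l(P, w) = -6 + (-5*5)*P = -6 - 25*P)
347*l(-39, G(7, -1)) + v(-23) = 347*(-6 - 25*(-39)) + 60 = 347*(-6 + 975) + 60 = 347*969 + 60 = 336243 + 60 = 336303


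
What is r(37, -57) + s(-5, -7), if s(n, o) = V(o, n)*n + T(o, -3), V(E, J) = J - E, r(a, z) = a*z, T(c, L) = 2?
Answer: -2117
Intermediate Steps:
s(n, o) = 2 + n*(n - o) (s(n, o) = (n - o)*n + 2 = n*(n - o) + 2 = 2 + n*(n - o))
r(37, -57) + s(-5, -7) = 37*(-57) + (2 - 5*(-5 - 1*(-7))) = -2109 + (2 - 5*(-5 + 7)) = -2109 + (2 - 5*2) = -2109 + (2 - 10) = -2109 - 8 = -2117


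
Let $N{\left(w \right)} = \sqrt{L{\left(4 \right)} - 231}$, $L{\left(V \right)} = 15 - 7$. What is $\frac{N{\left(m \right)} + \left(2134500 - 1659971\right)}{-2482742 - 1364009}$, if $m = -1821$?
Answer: $- \frac{474529}{3846751} - \frac{i \sqrt{223}}{3846751} \approx -0.12336 - 3.882 \cdot 10^{-6} i$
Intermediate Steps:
$L{\left(V \right)} = 8$
$N{\left(w \right)} = i \sqrt{223}$ ($N{\left(w \right)} = \sqrt{8 - 231} = \sqrt{-223} = i \sqrt{223}$)
$\frac{N{\left(m \right)} + \left(2134500 - 1659971\right)}{-2482742 - 1364009} = \frac{i \sqrt{223} + \left(2134500 - 1659971\right)}{-2482742 - 1364009} = \frac{i \sqrt{223} + \left(2134500 - 1659971\right)}{-3846751} = \left(i \sqrt{223} + 474529\right) \left(- \frac{1}{3846751}\right) = \left(474529 + i \sqrt{223}\right) \left(- \frac{1}{3846751}\right) = - \frac{474529}{3846751} - \frac{i \sqrt{223}}{3846751}$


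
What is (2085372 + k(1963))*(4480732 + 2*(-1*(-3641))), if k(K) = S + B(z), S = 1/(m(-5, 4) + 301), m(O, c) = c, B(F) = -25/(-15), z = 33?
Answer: 140387793389192/15 ≈ 9.3592e+12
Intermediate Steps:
B(F) = 5/3 (B(F) = -25*(-1/15) = 5/3)
S = 1/305 (S = 1/(4 + 301) = 1/305 ≈ 0.0032787)
k(K) = 1528/915 (k(K) = 1/305 + 5/3 = 1528/915)
(2085372 + k(1963))*(4480732 + 2*(-1*(-3641))) = (2085372 + 1528/915)*(4480732 + 2*(-1*(-3641))) = 1908116908*(4480732 + 2*3641)/915 = 1908116908*(4480732 + 7282)/915 = (1908116908/915)*4488014 = 140387793389192/15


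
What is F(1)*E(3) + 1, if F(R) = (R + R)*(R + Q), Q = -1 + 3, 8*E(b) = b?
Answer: 13/4 ≈ 3.2500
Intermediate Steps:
E(b) = b/8
Q = 2
F(R) = 2*R*(2 + R) (F(R) = (R + R)*(R + 2) = (2*R)*(2 + R) = 2*R*(2 + R))
F(1)*E(3) + 1 = (2*1*(2 + 1))*((1/8)*3) + 1 = (2*1*3)*(3/8) + 1 = 6*(3/8) + 1 = 9/4 + 1 = 13/4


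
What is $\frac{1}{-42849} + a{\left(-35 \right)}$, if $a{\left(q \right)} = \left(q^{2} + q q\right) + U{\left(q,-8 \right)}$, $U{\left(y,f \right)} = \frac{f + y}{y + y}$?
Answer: $\frac{7350445937}{2999430} \approx 2450.6$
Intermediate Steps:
$U{\left(y,f \right)} = \frac{f + y}{2 y}$
$a{\left(q \right)} = 2 q^{2} + \frac{-8 + q}{2 q}$ ($a{\left(q \right)} = \left(q^{2} + q q\right) + \frac{-8 + q}{2 q} = \left(q^{2} + q^{2}\right) + \frac{-8 + q}{2 q} = 2 q^{2} + \frac{-8 + q}{2 q}$)
$\frac{1}{-42849} + a{\left(-35 \right)} = \frac{1}{-42849} + \frac{-8 - 35 + 4 \left(-35\right)^{3}}{2 \left(-35\right)} = - \frac{1}{42849} + \frac{1}{2} \left(- \frac{1}{35}\right) \left(-8 - 35 + 4 \left(-42875\right)\right) = - \frac{1}{42849} + \frac{1}{2} \left(- \frac{1}{35}\right) \left(-8 - 35 - 171500\right) = - \frac{1}{42849} + \frac{1}{2} \left(- \frac{1}{35}\right) \left(-171543\right) = - \frac{1}{42849} + \frac{171543}{70} = \frac{7350445937}{2999430}$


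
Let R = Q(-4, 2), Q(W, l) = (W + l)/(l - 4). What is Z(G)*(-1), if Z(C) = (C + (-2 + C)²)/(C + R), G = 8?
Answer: -44/9 ≈ -4.8889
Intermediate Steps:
Q(W, l) = (W + l)/(-4 + l)
R = 1 (R = (-4 + 2)/(-4 + 2) = -2/(-2) = -½*(-2) = 1)
Z(C) = (C + (-2 + C)²)/(1 + C) (Z(C) = (C + (-2 + C)²)/(C + 1) = (C + (-2 + C)²)/(1 + C))
Z(G)*(-1) = ((8 + (-2 + 8)²)/(1 + 8))*(-1) = ((8 + 6²)/9)*(-1) = ((8 + 36)/9)*(-1) = ((⅑)*44)*(-1) = (44/9)*(-1) = -44/9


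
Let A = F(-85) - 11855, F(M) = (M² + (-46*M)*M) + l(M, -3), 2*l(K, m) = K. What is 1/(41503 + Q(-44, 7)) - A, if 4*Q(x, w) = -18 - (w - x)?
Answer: 111853049443/331886 ≈ 3.3702e+5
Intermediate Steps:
l(K, m) = K/2
Q(x, w) = -9/2 - w/4 + x/4 (Q(x, w) = (-18 - (w - x))/4 = (-18 + (x - w))/4 = (-18 + x - w)/4 = -9/2 - w/4 + x/4)
F(M) = M/2 - 45*M² (F(M) = (M² + (-46*M)*M) + M/2 = (M² - 46*M²) + M/2 = -45*M² + M/2 = M/2 - 45*M²)
A = -674045/2 (A = (½)*(-85)*(1 - 90*(-85)) - 11855 = (½)*(-85)*(1 + 7650) - 11855 = (½)*(-85)*7651 - 11855 = -650335/2 - 11855 = -674045/2 ≈ -3.3702e+5)
1/(41503 + Q(-44, 7)) - A = 1/(41503 + (-9/2 - ¼*7 + (¼)*(-44))) - 1*(-674045/2) = 1/(41503 + (-9/2 - 7/4 - 11)) + 674045/2 = 1/(41503 - 69/4) + 674045/2 = 1/(165943/4) + 674045/2 = 4/165943 + 674045/2 = 111853049443/331886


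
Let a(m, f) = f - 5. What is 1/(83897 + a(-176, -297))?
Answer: 1/83595 ≈ 1.1962e-5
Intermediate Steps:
a(m, f) = -5 + f
1/(83897 + a(-176, -297)) = 1/(83897 + (-5 - 297)) = 1/(83897 - 302) = 1/83595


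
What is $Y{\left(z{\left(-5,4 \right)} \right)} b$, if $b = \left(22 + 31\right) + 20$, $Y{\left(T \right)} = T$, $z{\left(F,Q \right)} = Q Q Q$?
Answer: $4672$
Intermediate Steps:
$z{\left(F,Q \right)} = Q^{3}$ ($z{\left(F,Q \right)} = Q^{2} Q = Q^{3}$)
$b = 73$ ($b = 53 + 20 = 73$)
$Y{\left(z{\left(-5,4 \right)} \right)} b = 4^{3} \cdot 73 = 64 \cdot 73 = 4672$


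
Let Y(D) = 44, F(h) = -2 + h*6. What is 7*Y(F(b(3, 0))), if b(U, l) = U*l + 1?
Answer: 308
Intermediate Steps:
b(U, l) = 1 + U*l
F(h) = -2 + 6*h
7*Y(F(b(3, 0))) = 7*44 = 308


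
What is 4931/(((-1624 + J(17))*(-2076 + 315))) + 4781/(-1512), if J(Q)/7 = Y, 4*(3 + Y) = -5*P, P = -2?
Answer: -434762597/137569320 ≈ -3.1603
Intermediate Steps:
Y = -½ (Y = -3 + (-5*(-2))/4 = -3 + (¼)*10 = -3 + 5/2 = -½ ≈ -0.50000)
J(Q) = -7/2 (J(Q) = 7*(-½) = -7/2)
4931/(((-1624 + J(17))*(-2076 + 315))) + 4781/(-1512) = 4931/(((-1624 - 7/2)*(-2076 + 315))) + 4781/(-1512) = 4931/((-3255/2*(-1761))) + 4781*(-1/1512) = 4931/(5732055/2) - 683/216 = 4931*(2/5732055) - 683/216 = 9862/5732055 - 683/216 = -434762597/137569320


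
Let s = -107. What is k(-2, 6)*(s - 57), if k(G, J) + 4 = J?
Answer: -328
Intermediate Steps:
k(G, J) = -4 + J
k(-2, 6)*(s - 57) = (-4 + 6)*(-107 - 57) = 2*(-164) = -328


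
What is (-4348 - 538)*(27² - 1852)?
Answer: 5486978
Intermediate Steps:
(-4348 - 538)*(27² - 1852) = -4886*(729 - 1852) = -4886*(-1123) = 5486978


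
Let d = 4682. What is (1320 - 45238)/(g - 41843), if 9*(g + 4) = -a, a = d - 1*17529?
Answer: 28233/25984 ≈ 1.0866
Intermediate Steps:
a = -12847 (a = 4682 - 1*17529 = 4682 - 17529 = -12847)
g = 12811/9 (g = -4 + (-1*(-12847))/9 = -4 + (⅑)*12847 = -4 + 12847/9 = 12811/9 ≈ 1423.4)
(1320 - 45238)/(g - 41843) = (1320 - 45238)/(12811/9 - 41843) = -43918/(-363776/9) = -43918*(-9/363776) = 28233/25984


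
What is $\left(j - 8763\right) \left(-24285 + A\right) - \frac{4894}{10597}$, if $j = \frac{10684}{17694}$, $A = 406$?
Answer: $\frac{19616340053518979}{93751659} \approx 2.0924 \cdot 10^{8}$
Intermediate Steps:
$j = \frac{5342}{8847}$ ($j = 10684 \cdot \frac{1}{17694} = \frac{5342}{8847} \approx 0.60382$)
$\left(j - 8763\right) \left(-24285 + A\right) - \frac{4894}{10597} = \left(\frac{5342}{8847} - 8763\right) \left(-24285 + 406\right) - \frac{4894}{10597} = \left(- \frac{77520919}{8847}\right) \left(-23879\right) - \frac{4894}{10597} = \frac{1851122024801}{8847} - \frac{4894}{10597} = \frac{19616340053518979}{93751659}$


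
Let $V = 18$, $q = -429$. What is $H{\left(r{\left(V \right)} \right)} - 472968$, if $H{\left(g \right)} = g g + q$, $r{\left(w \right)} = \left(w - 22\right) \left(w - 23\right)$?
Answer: $-472997$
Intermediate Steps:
$r{\left(w \right)} = \left(-23 + w\right) \left(-22 + w\right)$ ($r{\left(w \right)} = \left(-22 + w\right) \left(-23 + w\right) = \left(-23 + w\right) \left(-22 + w\right)$)
$H{\left(g \right)} = -429 + g^{2}$ ($H{\left(g \right)} = g g - 429 = g^{2} - 429 = -429 + g^{2}$)
$H{\left(r{\left(V \right)} \right)} - 472968 = \left(-429 + \left(506 + 18^{2} - 810\right)^{2}\right) - 472968 = \left(-429 + \left(506 + 324 - 810\right)^{2}\right) - 472968 = \left(-429 + 20^{2}\right) - 472968 = \left(-429 + 400\right) - 472968 = -29 - 472968 = -472997$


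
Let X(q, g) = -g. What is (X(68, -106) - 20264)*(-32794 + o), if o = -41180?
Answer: 1491167892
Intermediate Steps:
(X(68, -106) - 20264)*(-32794 + o) = (-1*(-106) - 20264)*(-32794 - 41180) = (106 - 20264)*(-73974) = -20158*(-73974) = 1491167892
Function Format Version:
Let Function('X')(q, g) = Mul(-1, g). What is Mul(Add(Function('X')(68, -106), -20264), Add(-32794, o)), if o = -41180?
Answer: 1491167892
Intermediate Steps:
Mul(Add(Function('X')(68, -106), -20264), Add(-32794, o)) = Mul(Add(Mul(-1, -106), -20264), Add(-32794, -41180)) = Mul(Add(106, -20264), -73974) = Mul(-20158, -73974) = 1491167892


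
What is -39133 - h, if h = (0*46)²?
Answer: -39133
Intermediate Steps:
h = 0 (h = 0² = 0)
-39133 - h = -39133 - 1*0 = -39133 + 0 = -39133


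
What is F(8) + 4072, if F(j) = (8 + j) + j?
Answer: 4096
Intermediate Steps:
F(j) = 8 + 2*j
F(8) + 4072 = (8 + 2*8) + 4072 = (8 + 16) + 4072 = 24 + 4072 = 4096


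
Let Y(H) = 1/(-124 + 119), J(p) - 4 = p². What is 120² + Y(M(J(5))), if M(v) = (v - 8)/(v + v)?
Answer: 71999/5 ≈ 14400.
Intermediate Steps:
J(p) = 4 + p²
M(v) = (-8 + v)/(2*v) (M(v) = (-8 + v)/((2*v)) = (-8 + v)*(1/(2*v)) = (-8 + v)/(2*v))
Y(H) = -⅕ (Y(H) = 1/(-5) = -⅕)
120² + Y(M(J(5))) = 120² - ⅕ = 14400 - ⅕ = 71999/5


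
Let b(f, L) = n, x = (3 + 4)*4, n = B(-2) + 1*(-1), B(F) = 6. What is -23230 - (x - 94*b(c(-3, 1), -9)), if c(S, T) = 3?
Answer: -22788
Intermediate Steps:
n = 5 (n = 6 + 1*(-1) = 6 - 1 = 5)
x = 28 (x = 7*4 = 28)
b(f, L) = 5
-23230 - (x - 94*b(c(-3, 1), -9)) = -23230 - (28 - 94*5) = -23230 - (28 - 470) = -23230 - 1*(-442) = -23230 + 442 = -22788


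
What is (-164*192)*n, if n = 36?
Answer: -1133568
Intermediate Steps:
(-164*192)*n = -164*192*36 = -31488*36 = -1133568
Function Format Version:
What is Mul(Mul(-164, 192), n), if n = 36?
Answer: -1133568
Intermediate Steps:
Mul(Mul(-164, 192), n) = Mul(Mul(-164, 192), 36) = Mul(-31488, 36) = -1133568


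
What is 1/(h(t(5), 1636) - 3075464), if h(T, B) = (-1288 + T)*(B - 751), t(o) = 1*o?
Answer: -1/4210919 ≈ -2.3748e-7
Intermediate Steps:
t(o) = o
h(T, B) = (-1288 + T)*(-751 + B)
1/(h(t(5), 1636) - 3075464) = 1/((967288 - 1288*1636 - 751*5 + 1636*5) - 3075464) = 1/((967288 - 2107168 - 3755 + 8180) - 3075464) = 1/(-1135455 - 3075464) = 1/(-4210919) = -1/4210919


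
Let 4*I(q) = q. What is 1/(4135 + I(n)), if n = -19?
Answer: 4/16521 ≈ 0.00024212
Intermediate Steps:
I(q) = q/4
1/(4135 + I(n)) = 1/(4135 + (¼)*(-19)) = 1/(4135 - 19/4) = 1/(16521/4) = 4/16521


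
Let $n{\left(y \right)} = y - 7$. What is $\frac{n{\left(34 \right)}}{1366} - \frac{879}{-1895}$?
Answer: $\frac{1251879}{2588570} \approx 0.48362$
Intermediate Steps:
$n{\left(y \right)} = -7 + y$
$\frac{n{\left(34 \right)}}{1366} - \frac{879}{-1895} = \frac{-7 + 34}{1366} - \frac{879}{-1895} = 27 \cdot \frac{1}{1366} - - \frac{879}{1895} = \frac{27}{1366} + \frac{879}{1895} = \frac{1251879}{2588570}$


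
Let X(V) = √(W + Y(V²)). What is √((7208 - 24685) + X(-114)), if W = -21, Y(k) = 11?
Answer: √(-17477 + I*√10) ≈ 0.012 + 132.2*I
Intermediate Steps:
X(V) = I*√10 (X(V) = √(-21 + 11) = √(-10) = I*√10)
√((7208 - 24685) + X(-114)) = √((7208 - 24685) + I*√10) = √(-17477 + I*√10)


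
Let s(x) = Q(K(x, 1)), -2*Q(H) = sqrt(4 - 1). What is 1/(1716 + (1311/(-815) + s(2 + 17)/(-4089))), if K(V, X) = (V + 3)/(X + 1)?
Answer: 25386226902147780/43521929359828833323 - 1810677350*sqrt(3)/43521929359828833323 ≈ 0.00058330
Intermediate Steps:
K(V, X) = (3 + V)/(1 + X)
Q(H) = -sqrt(3)/2 (Q(H) = -sqrt(4 - 1)/2 = -sqrt(3)/2)
s(x) = -sqrt(3)/2
1/(1716 + (1311/(-815) + s(2 + 17)/(-4089))) = 1/(1716 + (1311/(-815) - sqrt(3)/2/(-4089))) = 1/(1716 + (1311*(-1/815) - sqrt(3)/2*(-1/4089))) = 1/(1716 + (-1311/815 + sqrt(3)/8178)) = 1/(1397229/815 + sqrt(3)/8178)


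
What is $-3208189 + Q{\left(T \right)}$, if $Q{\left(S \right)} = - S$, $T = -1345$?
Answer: $-3206844$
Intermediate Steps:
$-3208189 + Q{\left(T \right)} = -3208189 - -1345 = -3208189 + 1345 = -3206844$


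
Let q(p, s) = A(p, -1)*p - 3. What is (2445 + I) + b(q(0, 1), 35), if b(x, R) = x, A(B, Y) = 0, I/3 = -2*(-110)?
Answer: 3102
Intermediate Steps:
I = 660 (I = 3*(-2*(-110)) = 3*220 = 660)
q(p, s) = -3 (q(p, s) = 0*p - 3 = 0 - 3 = -3)
(2445 + I) + b(q(0, 1), 35) = (2445 + 660) - 3 = 3105 - 3 = 3102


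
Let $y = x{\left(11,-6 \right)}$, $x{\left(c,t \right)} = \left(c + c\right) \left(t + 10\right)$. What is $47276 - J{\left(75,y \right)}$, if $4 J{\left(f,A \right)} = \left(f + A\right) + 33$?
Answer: $47227$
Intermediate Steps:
$x{\left(c,t \right)} = 2 c \left(10 + t\right)$
$y = 88$ ($y = 2 \cdot 11 \left(10 - 6\right) = 2 \cdot 11 \cdot 4 = 88$)
$J{\left(f,A \right)} = \frac{33}{4} + \frac{A}{4} + \frac{f}{4}$ ($J{\left(f,A \right)} = \frac{\left(f + A\right) + 33}{4} = \frac{\left(A + f\right) + 33}{4} = \frac{33 + A + f}{4} = \frac{33}{4} + \frac{A}{4} + \frac{f}{4}$)
$47276 - J{\left(75,y \right)} = 47276 - \left(\frac{33}{4} + \frac{1}{4} \cdot 88 + \frac{1}{4} \cdot 75\right) = 47276 - \left(\frac{33}{4} + 22 + \frac{75}{4}\right) = 47276 - 49 = 47227$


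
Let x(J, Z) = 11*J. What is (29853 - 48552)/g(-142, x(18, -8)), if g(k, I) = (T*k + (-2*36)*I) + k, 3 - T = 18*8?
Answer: -18699/5624 ≈ -3.3249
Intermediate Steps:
T = -141 (T = 3 - 18*8 = 3 - 1*144 = 3 - 144 = -141)
g(k, I) = -140*k - 72*I (g(k, I) = (-141*k + (-2*36)*I) + k = (-141*k - 72*I) + k = -140*k - 72*I)
(29853 - 48552)/g(-142, x(18, -8)) = (29853 - 48552)/(-140*(-142) - 792*18) = -18699/(19880 - 72*198) = -18699/(19880 - 14256) = -18699/5624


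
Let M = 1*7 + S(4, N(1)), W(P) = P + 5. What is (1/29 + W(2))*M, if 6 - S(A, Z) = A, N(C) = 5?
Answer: 1836/29 ≈ 63.310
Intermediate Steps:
S(A, Z) = 6 - A
W(P) = 5 + P
M = 9 (M = 1*7 + (6 - 1*4) = 7 + (6 - 4) = 7 + 2 = 9)
(1/29 + W(2))*M = (1/29 + (5 + 2))*9 = (1/29 + 7)*9 = (204/29)*9 = 1836/29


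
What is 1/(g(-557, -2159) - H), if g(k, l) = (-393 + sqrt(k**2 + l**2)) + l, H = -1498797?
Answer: 299249/447748825699 - sqrt(4971530)/2238744128495 ≈ 6.6735e-7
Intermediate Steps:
g(k, l) = -393 + l + sqrt(k**2 + l**2)
1/(g(-557, -2159) - H) = 1/((-393 - 2159 + sqrt((-557)**2 + (-2159)**2)) - 1*(-1498797)) = 1/((-393 - 2159 + sqrt(310249 + 4661281)) + 1498797) = 1/((-393 - 2159 + sqrt(4971530)) + 1498797) = 1/((-2552 + sqrt(4971530)) + 1498797) = 1/(1496245 + sqrt(4971530))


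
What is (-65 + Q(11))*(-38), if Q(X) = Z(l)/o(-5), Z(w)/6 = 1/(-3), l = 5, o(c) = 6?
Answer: 7448/3 ≈ 2482.7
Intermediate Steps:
Z(w) = -2 (Z(w) = 6/(-3) = 6*(-⅓) = -2)
Q(X) = -⅓ (Q(X) = -2/6 = -2*⅙ = -⅓)
(-65 + Q(11))*(-38) = (-65 - ⅓)*(-38) = -196/3*(-38) = 7448/3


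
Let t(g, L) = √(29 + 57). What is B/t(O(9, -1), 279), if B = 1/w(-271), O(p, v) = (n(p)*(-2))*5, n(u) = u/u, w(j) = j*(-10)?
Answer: √86/233060 ≈ 3.9791e-5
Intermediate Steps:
w(j) = -10*j
n(u) = 1
O(p, v) = -10 (O(p, v) = (1*(-2))*5 = -2*5 = -10)
t(g, L) = √86
B = 1/2710 (B = 1/(-10*(-271)) = 1/2710 ≈ 0.00036900)
B/t(O(9, -1), 279) = 1/(2710*(√86)) = (√86/86)/2710 = √86/233060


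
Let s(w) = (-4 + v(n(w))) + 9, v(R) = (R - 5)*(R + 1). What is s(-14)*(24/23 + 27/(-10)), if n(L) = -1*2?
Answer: -2286/115 ≈ -19.878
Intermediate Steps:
n(L) = -2
v(R) = (1 + R)*(-5 + R) (v(R) = (-5 + R)*(1 + R) = (1 + R)*(-5 + R))
s(w) = 12 (s(w) = (-4 + (-5 + (-2)**2 - 4*(-2))) + 9 = (-4 + (-5 + 4 + 8)) + 9 = (-4 + 7) + 9 = 3 + 9 = 12)
s(-14)*(24/23 + 27/(-10)) = 12*(24/23 + 27/(-10)) = 12*(24*(1/23) + 27*(-1/10)) = 12*(24/23 - 27/10) = 12*(-381/230) = -2286/115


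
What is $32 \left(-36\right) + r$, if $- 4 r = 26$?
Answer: $- \frac{2317}{2} \approx -1158.5$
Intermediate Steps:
$r = - \frac{13}{2}$ ($r = \left(- \frac{1}{4}\right) 26 = - \frac{13}{2} \approx -6.5$)
$32 \left(-36\right) + r = 32 \left(-36\right) - \frac{13}{2} = -1152 - \frac{13}{2} = - \frac{2317}{2}$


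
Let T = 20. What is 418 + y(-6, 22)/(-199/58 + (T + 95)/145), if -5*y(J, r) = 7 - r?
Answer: 21260/51 ≈ 416.86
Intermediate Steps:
y(J, r) = -7/5 + r/5 (y(J, r) = -(7 - r)/5 = -7/5 + r/5)
418 + y(-6, 22)/(-199/58 + (T + 95)/145) = 418 + (-7/5 + (1/5)*22)/(-199/58 + (20 + 95)/145) = 418 + (-7/5 + 22/5)/(-199*1/58 + 115*(1/145)) = 418 + 3/(-199/58 + 23/29) = 418 + 3/(-153/58) = 418 + 3*(-58/153) = 418 - 58/51 = 21260/51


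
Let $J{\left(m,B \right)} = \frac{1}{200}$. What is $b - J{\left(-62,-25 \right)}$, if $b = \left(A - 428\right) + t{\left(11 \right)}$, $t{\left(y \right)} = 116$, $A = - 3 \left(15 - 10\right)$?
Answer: $- \frac{65401}{200} \approx -327.0$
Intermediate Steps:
$A = -15$ ($A = \left(-3\right) 5 = -15$)
$J{\left(m,B \right)} = \frac{1}{200}$
$b = -327$ ($b = \left(-15 - 428\right) + 116 = -443 + 116 = -327$)
$b - J{\left(-62,-25 \right)} = -327 - \frac{1}{200} = - \frac{65401}{200}$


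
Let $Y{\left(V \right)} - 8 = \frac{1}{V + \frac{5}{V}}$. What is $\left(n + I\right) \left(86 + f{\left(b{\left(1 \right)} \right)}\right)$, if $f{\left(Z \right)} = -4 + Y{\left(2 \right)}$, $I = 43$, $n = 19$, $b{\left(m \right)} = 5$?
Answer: $\frac{50344}{9} \approx 5593.8$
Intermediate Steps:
$Y{\left(V \right)} = 8 + \frac{1}{V + \frac{5}{V}}$
$f{\left(Z \right)} = \frac{38}{9}$ ($f{\left(Z \right)} = -4 + \frac{40 + 2 + 8 \cdot 2^{2}}{5 + 2^{2}} = -4 + \frac{40 + 2 + 8 \cdot 4}{5 + 4} = -4 + \frac{40 + 2 + 32}{9} = -4 + \frac{1}{9} \cdot 74 = -4 + \frac{74}{9} = \frac{38}{9}$)
$\left(n + I\right) \left(86 + f{\left(b{\left(1 \right)} \right)}\right) = \left(19 + 43\right) \left(86 + \frac{38}{9}\right) = 62 \cdot \frac{812}{9} = \frac{50344}{9}$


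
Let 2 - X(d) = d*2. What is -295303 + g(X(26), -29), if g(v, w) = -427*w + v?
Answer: -282970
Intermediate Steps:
X(d) = 2 - 2*d (X(d) = 2 - d*2 = 2 - 2*d)
g(v, w) = v - 427*w
-295303 + g(X(26), -29) = -295303 + ((2 - 2*26) - 427*(-29)) = -295303 + ((2 - 52) + 12383) = -295303 + (-50 + 12383) = -295303 + 12333 = -282970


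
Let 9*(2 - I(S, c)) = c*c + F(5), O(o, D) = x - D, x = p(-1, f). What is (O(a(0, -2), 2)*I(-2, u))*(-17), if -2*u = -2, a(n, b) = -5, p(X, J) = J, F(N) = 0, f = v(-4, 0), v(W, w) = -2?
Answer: 1156/9 ≈ 128.44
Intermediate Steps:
f = -2
x = -2
u = 1 (u = -1/2*(-2) = 1)
O(o, D) = -2 - D
I(S, c) = 2 - c**2/9 (I(S, c) = 2 - (c*c + 0)/9 = 2 - (c**2 + 0)/9 = 2 - c**2/9)
(O(a(0, -2), 2)*I(-2, u))*(-17) = ((-2 - 1*2)*(2 - 1/9*1**2))*(-17) = ((-2 - 2)*(2 - 1/9*1))*(-17) = -4*(2 - 1/9)*(-17) = -4*17/9*(-17) = -68/9*(-17) = 1156/9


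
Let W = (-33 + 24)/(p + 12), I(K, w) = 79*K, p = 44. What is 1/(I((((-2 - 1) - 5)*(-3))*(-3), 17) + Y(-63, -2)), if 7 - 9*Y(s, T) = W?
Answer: -504/2866351 ≈ -0.00017583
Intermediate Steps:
W = -9/56 (W = (-33 + 24)/(44 + 12) = -9/56 ≈ -0.16071)
Y(s, T) = 401/504 (Y(s, T) = 7/9 - 1/9*(-9/56) = 7/9 + 1/56 = 401/504)
1/(I((((-2 - 1) - 5)*(-3))*(-3), 17) + Y(-63, -2)) = 1/(79*((((-2 - 1) - 5)*(-3))*(-3)) + 401/504) = 1/(79*(((-3 - 5)*(-3))*(-3)) + 401/504) = 1/(79*(-8*(-3)*(-3)) + 401/504) = 1/(79*(24*(-3)) + 401/504) = 1/(79*(-72) + 401/504) = 1/(-5688 + 401/504) = 1/(-2866351/504) = -504/2866351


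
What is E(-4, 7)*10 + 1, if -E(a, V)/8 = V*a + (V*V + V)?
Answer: -2239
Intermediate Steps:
E(a, V) = -8*V - 8*V² - 8*V*a (E(a, V) = -8*(V*a + (V*V + V)) = -8*(V*a + (V² + V)) = -8*(V*a + (V + V²)) = -8*(V + V² + V*a) = -8*V - 8*V² - 8*V*a)
E(-4, 7)*10 + 1 = -8*7*(1 + 7 - 4)*10 + 1 = -8*7*4*10 + 1 = -224*10 + 1 = -2240 + 1 = -2239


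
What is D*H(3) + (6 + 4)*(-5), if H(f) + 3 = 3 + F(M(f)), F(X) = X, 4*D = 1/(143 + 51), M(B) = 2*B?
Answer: -19397/388 ≈ -49.992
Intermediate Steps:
D = 1/776 (D = 1/(4*(143 + 51)) = (1/4)/194 = (1/4)*(1/194) = 1/776 ≈ 0.0012887)
H(f) = 2*f (H(f) = -3 + (3 + 2*f) = 2*f)
D*H(3) + (6 + 4)*(-5) = (2*3)/776 + (6 + 4)*(-5) = (1/776)*6 + 10*(-5) = 3/388 - 50 = -19397/388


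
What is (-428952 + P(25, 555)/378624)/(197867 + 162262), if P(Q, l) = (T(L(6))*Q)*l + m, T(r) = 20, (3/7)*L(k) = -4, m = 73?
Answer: -162411244475/136353482496 ≈ -1.1911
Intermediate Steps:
L(k) = -28/3 (L(k) = (7/3)*(-4) = -28/3)
P(Q, l) = 73 + 20*Q*l (P(Q, l) = (20*Q)*l + 73 = 20*Q*l + 73 = 73 + 20*Q*l)
(-428952 + P(25, 555)/378624)/(197867 + 162262) = (-428952 + (73 + 20*25*555)/378624)/(197867 + 162262) = (-428952 + (73 + 277500)*(1/378624))/360129 = (-428952 + 277573*(1/378624))*(1/360129) = (-428952 + 277573/378624)*(1/360129) = -162411244475/378624*1/360129 = -162411244475/136353482496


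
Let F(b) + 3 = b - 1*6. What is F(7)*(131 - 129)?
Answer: -4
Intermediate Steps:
F(b) = -9 + b (F(b) = -3 + (b - 1*6) = -3 + (b - 6) = -3 + (-6 + b) = -9 + b)
F(7)*(131 - 129) = (-9 + 7)*(131 - 129) = -2*2 = -4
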